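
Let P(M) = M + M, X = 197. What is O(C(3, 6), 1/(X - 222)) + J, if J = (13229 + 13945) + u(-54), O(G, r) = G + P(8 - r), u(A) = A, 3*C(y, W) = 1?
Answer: 2035231/75 ≈ 27136.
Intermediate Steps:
C(y, W) = ⅓ (C(y, W) = (⅓)*1 = ⅓)
P(M) = 2*M
O(G, r) = 16 + G - 2*r (O(G, r) = G + 2*(8 - r) = G + (16 - 2*r) = 16 + G - 2*r)
J = 27120 (J = (13229 + 13945) - 54 = 27174 - 54 = 27120)
O(C(3, 6), 1/(X - 222)) + J = (16 + ⅓ - 2/(197 - 222)) + 27120 = (16 + ⅓ - 2/(-25)) + 27120 = (16 + ⅓ - 2*(-1/25)) + 27120 = (16 + ⅓ + 2/25) + 27120 = 1231/75 + 27120 = 2035231/75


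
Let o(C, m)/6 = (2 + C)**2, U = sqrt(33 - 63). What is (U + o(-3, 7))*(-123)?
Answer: -738 - 123*I*sqrt(30) ≈ -738.0 - 673.7*I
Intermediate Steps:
U = I*sqrt(30) (U = sqrt(-30) = I*sqrt(30) ≈ 5.4772*I)
o(C, m) = 6*(2 + C)**2
(U + o(-3, 7))*(-123) = (I*sqrt(30) + 6*(2 - 3)**2)*(-123) = (I*sqrt(30) + 6*(-1)**2)*(-123) = (I*sqrt(30) + 6*1)*(-123) = (I*sqrt(30) + 6)*(-123) = (6 + I*sqrt(30))*(-123) = -738 - 123*I*sqrt(30)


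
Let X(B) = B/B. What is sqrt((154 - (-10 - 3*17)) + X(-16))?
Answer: 6*sqrt(6) ≈ 14.697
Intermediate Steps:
X(B) = 1
sqrt((154 - (-10 - 3*17)) + X(-16)) = sqrt((154 - (-10 - 3*17)) + 1) = sqrt((154 - (-10 - 51)) + 1) = sqrt((154 - 1*(-61)) + 1) = sqrt((154 + 61) + 1) = sqrt(215 + 1) = sqrt(216) = 6*sqrt(6)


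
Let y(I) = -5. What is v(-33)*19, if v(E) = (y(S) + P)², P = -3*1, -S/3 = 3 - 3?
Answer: 1216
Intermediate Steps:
S = 0 (S = -3*(3 - 3) = -3*0 = 0)
P = -3
v(E) = 64 (v(E) = (-5 - 3)² = (-8)² = 64)
v(-33)*19 = 64*19 = 1216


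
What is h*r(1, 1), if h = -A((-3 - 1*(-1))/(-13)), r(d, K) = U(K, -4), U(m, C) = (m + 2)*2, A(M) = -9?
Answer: 54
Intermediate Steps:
U(m, C) = 4 + 2*m (U(m, C) = (2 + m)*2 = 4 + 2*m)
r(d, K) = 4 + 2*K
h = 9 (h = -1*(-9) = 9)
h*r(1, 1) = 9*(4 + 2*1) = 9*(4 + 2) = 9*6 = 54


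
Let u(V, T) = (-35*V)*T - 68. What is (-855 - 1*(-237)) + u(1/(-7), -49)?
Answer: -931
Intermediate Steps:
u(V, T) = -68 - 35*T*V (u(V, T) = -35*T*V - 68 = -68 - 35*T*V)
(-855 - 1*(-237)) + u(1/(-7), -49) = (-855 - 1*(-237)) + (-68 - 35*(-49)/(-7)) = (-855 + 237) + (-68 - 35*(-49)*(-⅐)) = -618 + (-68 - 245) = -618 - 313 = -931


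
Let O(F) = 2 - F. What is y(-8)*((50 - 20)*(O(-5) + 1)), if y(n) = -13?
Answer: -3120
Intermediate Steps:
y(-8)*((50 - 20)*(O(-5) + 1)) = -13*(50 - 20)*((2 - 1*(-5)) + 1) = -390*((2 + 5) + 1) = -390*(7 + 1) = -390*8 = -13*240 = -3120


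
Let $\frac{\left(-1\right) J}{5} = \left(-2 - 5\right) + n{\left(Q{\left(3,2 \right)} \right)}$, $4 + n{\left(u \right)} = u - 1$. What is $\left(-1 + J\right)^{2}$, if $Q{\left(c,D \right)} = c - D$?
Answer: $2916$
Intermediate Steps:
$n{\left(u \right)} = -5 + u$ ($n{\left(u \right)} = -4 + \left(u - 1\right) = -4 + \left(-1 + u\right) = -5 + u$)
$J = 55$ ($J = - 5 \left(\left(-2 - 5\right) + \left(-5 + \left(3 - 2\right)\right)\right) = - 5 \left(-7 + \left(-5 + \left(3 - 2\right)\right)\right) = - 5 \left(-7 + \left(-5 + 1\right)\right) = - 5 \left(-7 - 4\right) = \left(-5\right) \left(-11\right) = 55$)
$\left(-1 + J\right)^{2} = \left(-1 + 55\right)^{2} = 54^{2} = 2916$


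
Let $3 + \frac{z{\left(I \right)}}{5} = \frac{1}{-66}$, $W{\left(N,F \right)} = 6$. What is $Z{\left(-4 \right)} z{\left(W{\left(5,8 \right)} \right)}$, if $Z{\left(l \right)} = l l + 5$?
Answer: $- \frac{6965}{22} \approx -316.59$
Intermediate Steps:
$z{\left(I \right)} = - \frac{995}{66}$ ($z{\left(I \right)} = -15 + \frac{5}{-66} = -15 + 5 \left(- \frac{1}{66}\right) = -15 - \frac{5}{66} = - \frac{995}{66}$)
$Z{\left(l \right)} = 5 + l^{2}$ ($Z{\left(l \right)} = l^{2} + 5 = 5 + l^{2}$)
$Z{\left(-4 \right)} z{\left(W{\left(5,8 \right)} \right)} = \left(5 + \left(-4\right)^{2}\right) \left(- \frac{995}{66}\right) = \left(5 + 16\right) \left(- \frac{995}{66}\right) = 21 \left(- \frac{995}{66}\right) = - \frac{6965}{22}$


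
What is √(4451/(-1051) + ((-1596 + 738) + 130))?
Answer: I*√808827529/1051 ≈ 27.06*I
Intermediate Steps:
√(4451/(-1051) + ((-1596 + 738) + 130)) = √(4451*(-1/1051) + (-858 + 130)) = √(-4451/1051 - 728) = √(-769579/1051) = I*√808827529/1051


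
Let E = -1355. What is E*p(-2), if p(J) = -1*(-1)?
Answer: -1355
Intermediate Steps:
p(J) = 1
E*p(-2) = -1355*1 = -1355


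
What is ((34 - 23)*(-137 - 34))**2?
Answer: 3538161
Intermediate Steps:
((34 - 23)*(-137 - 34))**2 = (11*(-171))**2 = (-1881)**2 = 3538161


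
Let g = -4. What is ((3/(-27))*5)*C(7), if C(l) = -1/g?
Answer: -5/36 ≈ -0.13889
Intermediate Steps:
C(l) = ¼ (C(l) = -1/(-4) = -1*(-¼) = ¼)
((3/(-27))*5)*C(7) = ((3/(-27))*5)*(¼) = ((3*(-1/27))*5)*(¼) = -⅑*5*(¼) = -5/9*¼ = -5/36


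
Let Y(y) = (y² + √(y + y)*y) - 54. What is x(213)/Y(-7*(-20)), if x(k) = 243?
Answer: 791613/62759686 - 5670*√70/31379843 ≈ 0.011102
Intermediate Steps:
Y(y) = -54 + y² + √2*y^(3/2) (Y(y) = (y² + √(2*y)*y) - 54 = (y² + (√2*√y)*y) - 54 = (y² + √2*y^(3/2)) - 54 = -54 + y² + √2*y^(3/2))
x(213)/Y(-7*(-20)) = 243/(-54 + (-7*(-20))² + √2*(-7*(-20))^(3/2)) = 243/(-54 + 140² + √2*140^(3/2)) = 243/(-54 + 19600 + √2*(280*√35)) = 243/(-54 + 19600 + 280*√70) = 243/(19546 + 280*√70)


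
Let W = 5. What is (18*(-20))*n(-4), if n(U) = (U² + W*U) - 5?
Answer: 3240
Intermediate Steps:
n(U) = -5 + U² + 5*U (n(U) = (U² + 5*U) - 5 = -5 + U² + 5*U)
(18*(-20))*n(-4) = (18*(-20))*(-5 + (-4)² + 5*(-4)) = -360*(-5 + 16 - 20) = -360*(-9) = 3240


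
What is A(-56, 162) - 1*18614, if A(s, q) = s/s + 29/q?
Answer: -3015277/162 ≈ -18613.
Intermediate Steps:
A(s, q) = 1 + 29/q
A(-56, 162) - 1*18614 = (29 + 162)/162 - 1*18614 = (1/162)*191 - 18614 = 191/162 - 18614 = -3015277/162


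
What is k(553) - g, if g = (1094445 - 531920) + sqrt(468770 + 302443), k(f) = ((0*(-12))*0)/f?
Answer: -562525 - sqrt(771213) ≈ -5.6340e+5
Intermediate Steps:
k(f) = 0 (k(f) = (0*0)/f = 0/f = 0)
g = 562525 + sqrt(771213) ≈ 5.6340e+5
k(553) - g = 0 - (562525 + sqrt(771213)) = 0 + (-562525 - sqrt(771213)) = -562525 - sqrt(771213)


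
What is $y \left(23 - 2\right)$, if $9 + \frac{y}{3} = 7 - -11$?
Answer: $567$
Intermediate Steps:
$y = 27$ ($y = -27 + 3 \left(7 - -11\right) = -27 + 3 \left(7 + 11\right) = -27 + 3 \cdot 18 = -27 + 54 = 27$)
$y \left(23 - 2\right) = 27 \left(23 - 2\right) = 27 \cdot 21 = 567$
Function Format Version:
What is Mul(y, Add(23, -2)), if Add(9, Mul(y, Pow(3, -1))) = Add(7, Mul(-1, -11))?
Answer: 567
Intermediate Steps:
y = 27 (y = Add(-27, Mul(3, Add(7, Mul(-1, -11)))) = Add(-27, Mul(3, Add(7, 11))) = Add(-27, Mul(3, 18)) = Add(-27, 54) = 27)
Mul(y, Add(23, -2)) = Mul(27, Add(23, -2)) = Mul(27, 21) = 567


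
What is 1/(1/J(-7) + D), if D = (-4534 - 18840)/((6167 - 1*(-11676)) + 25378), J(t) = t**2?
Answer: -2117829/1102105 ≈ -1.9216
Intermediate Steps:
D = -23374/43221 (D = -23374/((6167 + 11676) + 25378) = -23374/(17843 + 25378) = -23374/43221 ≈ -0.54080)
1/(1/J(-7) + D) = 1/(1/((-7)**2) - 23374/43221) = 1/(1/49 - 23374/43221) = 1/(-1102105/2117829) = -2117829/1102105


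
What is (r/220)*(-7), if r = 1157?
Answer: -8099/220 ≈ -36.814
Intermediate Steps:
(r/220)*(-7) = (1157/220)*(-7) = -8099/220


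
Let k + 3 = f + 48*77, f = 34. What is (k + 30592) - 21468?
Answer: 12851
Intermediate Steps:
k = 3727 (k = -3 + (34 + 48*77) = -3 + (34 + 3696) = -3 + 3730 = 3727)
(k + 30592) - 21468 = (3727 + 30592) - 21468 = 34319 - 21468 = 12851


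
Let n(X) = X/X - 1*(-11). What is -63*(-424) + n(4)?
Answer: 26724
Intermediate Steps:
n(X) = 12 (n(X) = 1 + 11 = 12)
-63*(-424) + n(4) = -63*(-424) + 12 = 26712 + 12 = 26724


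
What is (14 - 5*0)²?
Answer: 196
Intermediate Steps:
(14 - 5*0)² = (14 + 0)² = 14² = 196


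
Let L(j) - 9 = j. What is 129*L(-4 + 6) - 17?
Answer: 1402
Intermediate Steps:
L(j) = 9 + j
129*L(-4 + 6) - 17 = 129*(9 + (-4 + 6)) - 17 = 129*(9 + 2) - 17 = 129*11 - 17 = 1419 - 17 = 1402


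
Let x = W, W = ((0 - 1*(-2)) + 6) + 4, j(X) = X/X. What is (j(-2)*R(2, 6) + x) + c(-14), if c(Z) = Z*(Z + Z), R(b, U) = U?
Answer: 410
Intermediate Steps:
j(X) = 1
c(Z) = 2*Z² (c(Z) = Z*(2*Z) = 2*Z²)
W = 12 (W = ((0 + 2) + 6) + 4 = (2 + 6) + 4 = 8 + 4 = 12)
x = 12
(j(-2)*R(2, 6) + x) + c(-14) = (1*6 + 12) + 2*(-14)² = (6 + 12) + 2*196 = 18 + 392 = 410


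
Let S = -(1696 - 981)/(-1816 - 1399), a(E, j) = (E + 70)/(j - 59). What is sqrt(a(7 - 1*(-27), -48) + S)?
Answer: I*sqrt(3548136371)/68801 ≈ 0.86578*I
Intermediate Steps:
a(E, j) = (70 + E)/(-59 + j)
S = 143/643 (S = -715/(-3215) = -715*(-1)/3215 = -1*(-143/643) = 143/643 ≈ 0.22239)
sqrt(a(7 - 1*(-27), -48) + S) = sqrt((70 + (7 - 1*(-27)))/(-59 - 48) + 143/643) = sqrt((70 + (7 + 27))/(-107) + 143/643) = sqrt(-(70 + 34)/107 + 143/643) = sqrt(-1/107*104 + 143/643) = sqrt(-104/107 + 143/643) = sqrt(-51571/68801) = I*sqrt(3548136371)/68801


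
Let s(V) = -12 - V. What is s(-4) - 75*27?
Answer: -2033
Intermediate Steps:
s(-4) - 75*27 = (-12 - 1*(-4)) - 75*27 = (-12 + 4) - 2025 = -8 - 2025 = -2033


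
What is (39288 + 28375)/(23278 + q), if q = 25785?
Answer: 67663/49063 ≈ 1.3791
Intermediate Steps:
(39288 + 28375)/(23278 + q) = (39288 + 28375)/(23278 + 25785) = 67663/49063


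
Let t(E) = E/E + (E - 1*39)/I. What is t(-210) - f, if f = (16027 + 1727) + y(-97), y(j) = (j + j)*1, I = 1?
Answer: -17808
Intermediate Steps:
y(j) = 2*j (y(j) = (2*j)*1 = 2*j)
t(E) = -38 + E (t(E) = E/E + (E - 1*39)/1 = 1 + (E - 39)*1 = 1 + (-39 + E)*1 = 1 + (-39 + E) = -38 + E)
f = 17560 (f = (16027 + 1727) + 2*(-97) = 17754 - 194 = 17560)
t(-210) - f = (-38 - 210) - 1*17560 = -248 - 17560 = -17808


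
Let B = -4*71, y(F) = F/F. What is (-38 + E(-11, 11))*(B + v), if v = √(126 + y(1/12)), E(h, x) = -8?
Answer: 13064 - 46*√127 ≈ 12546.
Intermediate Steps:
y(F) = 1
v = √127 (v = √(126 + 1) = √127 ≈ 11.269)
B = -284
(-38 + E(-11, 11))*(B + v) = (-38 - 8)*(-284 + √127) = -46*(-284 + √127) = 13064 - 46*√127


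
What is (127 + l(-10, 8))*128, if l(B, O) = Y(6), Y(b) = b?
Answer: 17024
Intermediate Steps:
l(B, O) = 6
(127 + l(-10, 8))*128 = (127 + 6)*128 = 133*128 = 17024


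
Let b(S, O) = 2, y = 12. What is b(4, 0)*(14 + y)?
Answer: 52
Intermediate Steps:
b(4, 0)*(14 + y) = 2*(14 + 12) = 2*26 = 52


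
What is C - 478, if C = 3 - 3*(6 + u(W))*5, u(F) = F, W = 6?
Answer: -655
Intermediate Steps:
C = -177 (C = 3 - 3*(6 + 6)*5 = 3 - 36*5 = 3 - 3*60 = 3 - 180 = -177)
C - 478 = -177 - 478 = -655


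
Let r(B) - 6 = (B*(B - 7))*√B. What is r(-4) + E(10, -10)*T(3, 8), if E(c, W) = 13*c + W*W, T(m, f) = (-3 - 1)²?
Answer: 3686 + 88*I ≈ 3686.0 + 88.0*I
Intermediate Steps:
T(m, f) = 16 (T(m, f) = (-4)² = 16)
E(c, W) = W² + 13*c (E(c, W) = 13*c + W² = W² + 13*c)
r(B) = 6 + B^(3/2)*(-7 + B) (r(B) = 6 + (B*(B - 7))*√B = 6 + (B*(-7 + B))*√B = 6 + B^(3/2)*(-7 + B))
r(-4) + E(10, -10)*T(3, 8) = (6 + (-4)^(5/2) - (-56)*I) + ((-10)² + 13*10)*16 = (6 + 32*I - (-56)*I) + (100 + 130)*16 = (6 + 32*I + 56*I) + 230*16 = (6 + 88*I) + 3680 = 3686 + 88*I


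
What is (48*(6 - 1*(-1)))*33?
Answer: 11088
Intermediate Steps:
(48*(6 - 1*(-1)))*33 = (48*(6 + 1))*33 = (48*7)*33 = 336*33 = 11088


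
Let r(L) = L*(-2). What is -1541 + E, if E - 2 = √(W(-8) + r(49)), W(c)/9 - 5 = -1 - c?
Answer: -1539 + √10 ≈ -1535.8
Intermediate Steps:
W(c) = 36 - 9*c (W(c) = 45 + 9*(-1 - c) = 45 + (-9 - 9*c) = 36 - 9*c)
r(L) = -2*L
E = 2 + √10 (E = 2 + √((36 - 9*(-8)) - 2*49) = 2 + √((36 + 72) - 98) = 2 + √(108 - 98) = 2 + √10 ≈ 5.1623)
-1541 + E = -1541 + (2 + √10) = -1539 + √10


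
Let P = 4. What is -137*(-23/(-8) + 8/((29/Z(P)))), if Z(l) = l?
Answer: -126451/232 ≈ -545.05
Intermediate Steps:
-137*(-23/(-8) + 8/((29/Z(P)))) = -137*(-23/(-8) + 8/((29/4))) = -137*(-23*(-1/8) + 8/((29*(1/4)))) = -137*(23/8 + 8/(29/4)) = -137*(23/8 + 8*(4/29)) = -137*(23/8 + 32/29) = -137*923/232 = -126451/232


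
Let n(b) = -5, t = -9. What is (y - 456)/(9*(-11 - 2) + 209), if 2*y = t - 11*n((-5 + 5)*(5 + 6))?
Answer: -433/92 ≈ -4.7065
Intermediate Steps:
y = 23 (y = (-9 - 11*(-5))/2 = (-9 + 55)/2 = (½)*46 = 23)
(y - 456)/(9*(-11 - 2) + 209) = (23 - 456)/(9*(-11 - 2) + 209) = -433/(9*(-13) + 209) = -433/(-117 + 209) = -433/92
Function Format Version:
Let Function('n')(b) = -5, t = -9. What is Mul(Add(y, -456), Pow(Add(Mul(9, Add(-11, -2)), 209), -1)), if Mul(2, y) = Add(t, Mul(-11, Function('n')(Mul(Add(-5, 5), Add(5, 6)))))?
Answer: Rational(-433, 92) ≈ -4.7065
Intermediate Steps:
y = 23 (y = Mul(Rational(1, 2), Add(-9, Mul(-11, -5))) = Mul(Rational(1, 2), Add(-9, 55)) = Mul(Rational(1, 2), 46) = 23)
Mul(Add(y, -456), Pow(Add(Mul(9, Add(-11, -2)), 209), -1)) = Mul(Add(23, -456), Pow(Add(Mul(9, Add(-11, -2)), 209), -1)) = Mul(-433, Pow(Add(Mul(9, -13), 209), -1)) = Mul(-433, Pow(Add(-117, 209), -1)) = Mul(-433, Pow(92, -1)) = Mul(-433, Rational(1, 92)) = Rational(-433, 92)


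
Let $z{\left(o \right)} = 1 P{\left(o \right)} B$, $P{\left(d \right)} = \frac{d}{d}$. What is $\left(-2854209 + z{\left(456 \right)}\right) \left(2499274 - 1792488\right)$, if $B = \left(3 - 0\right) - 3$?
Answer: $-2017314962274$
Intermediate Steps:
$B = 0$ ($B = \left(3 + 0\right) - 3 = 3 - 3 = 0$)
$P{\left(d \right)} = 1$
$z{\left(o \right)} = 0$ ($z{\left(o \right)} = 1 \cdot 1 \cdot 0 = 1 \cdot 0 = 0$)
$\left(-2854209 + z{\left(456 \right)}\right) \left(2499274 - 1792488\right) = \left(-2854209 + 0\right) \left(2499274 - 1792488\right) = \left(-2854209\right) 706786 = -2017314962274$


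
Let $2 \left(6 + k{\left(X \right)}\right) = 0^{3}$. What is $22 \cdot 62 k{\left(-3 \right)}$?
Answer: $-8184$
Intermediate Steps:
$k{\left(X \right)} = -6$ ($k{\left(X \right)} = -6 + \frac{0^{3}}{2} = -6 + \frac{1}{2} \cdot 0 = -6 + 0 = -6$)
$22 \cdot 62 k{\left(-3 \right)} = 22 \cdot 62 \left(-6\right) = 1364 \left(-6\right) = -8184$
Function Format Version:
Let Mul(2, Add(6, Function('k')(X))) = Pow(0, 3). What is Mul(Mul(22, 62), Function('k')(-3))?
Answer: -8184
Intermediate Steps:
Function('k')(X) = -6 (Function('k')(X) = Add(-6, Mul(Rational(1, 2), Pow(0, 3))) = Add(-6, Mul(Rational(1, 2), 0)) = Add(-6, 0) = -6)
Mul(Mul(22, 62), Function('k')(-3)) = Mul(Mul(22, 62), -6) = Mul(1364, -6) = -8184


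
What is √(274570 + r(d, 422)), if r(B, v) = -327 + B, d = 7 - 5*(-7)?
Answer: √274285 ≈ 523.72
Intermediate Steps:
d = 42 (d = 7 + 35 = 42)
√(274570 + r(d, 422)) = √(274570 + (-327 + 42)) = √(274570 - 285) = √274285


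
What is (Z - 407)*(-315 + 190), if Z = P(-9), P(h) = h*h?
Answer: 40750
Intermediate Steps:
P(h) = h²
Z = 81 (Z = (-9)² = 81)
(Z - 407)*(-315 + 190) = (81 - 407)*(-315 + 190) = -326*(-125) = 40750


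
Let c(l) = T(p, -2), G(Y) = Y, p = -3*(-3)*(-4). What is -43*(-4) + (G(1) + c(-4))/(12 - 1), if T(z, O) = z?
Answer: 1857/11 ≈ 168.82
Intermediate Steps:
p = -36 (p = 9*(-4) = -36)
c(l) = -36
-43*(-4) + (G(1) + c(-4))/(12 - 1) = -43*(-4) + (1 - 36)/(12 - 1) = 172 - 35/11 = 1857/11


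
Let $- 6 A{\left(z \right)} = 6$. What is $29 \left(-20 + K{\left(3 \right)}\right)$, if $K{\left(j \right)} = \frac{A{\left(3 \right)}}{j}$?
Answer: $- \frac{1769}{3} \approx -589.67$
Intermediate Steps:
$A{\left(z \right)} = -1$ ($A{\left(z \right)} = \left(- \frac{1}{6}\right) 6 = -1$)
$K{\left(j \right)} = - \frac{1}{j}$
$29 \left(-20 + K{\left(3 \right)}\right) = 29 \left(-20 - \frac{1}{3}\right) = 29 \left(- \frac{61}{3}\right) = - \frac{1769}{3}$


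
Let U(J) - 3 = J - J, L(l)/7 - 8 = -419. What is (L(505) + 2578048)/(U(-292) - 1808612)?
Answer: -2575171/1808609 ≈ -1.4238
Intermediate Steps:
L(l) = -2877 (L(l) = 56 + 7*(-419) = 56 - 2933 = -2877)
U(J) = 3 (U(J) = 3 + (J - J) = 3 + 0 = 3)
(L(505) + 2578048)/(U(-292) - 1808612) = (-2877 + 2578048)/(3 - 1808612) = 2575171/(-1808609) = 2575171*(-1/1808609) = -2575171/1808609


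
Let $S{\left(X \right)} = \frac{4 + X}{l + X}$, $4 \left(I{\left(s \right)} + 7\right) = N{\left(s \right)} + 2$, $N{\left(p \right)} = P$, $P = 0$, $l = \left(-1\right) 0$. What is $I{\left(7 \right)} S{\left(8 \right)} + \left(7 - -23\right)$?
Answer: $\frac{81}{4} \approx 20.25$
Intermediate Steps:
$l = 0$
$N{\left(p \right)} = 0$
$I{\left(s \right)} = - \frac{13}{2}$ ($I{\left(s \right)} = -7 + \frac{0 + 2}{4} = -7 + \frac{1}{4} \cdot 2 = -7 + \frac{1}{2} = - \frac{13}{2}$)
$S{\left(X \right)} = \frac{4 + X}{X}$ ($S{\left(X \right)} = \frac{4 + X}{0 + X} = \frac{4 + X}{X}$)
$I{\left(7 \right)} S{\left(8 \right)} + \left(7 - -23\right) = - \frac{13 \frac{4 + 8}{8}}{2} + \left(7 - -23\right) = - \frac{13 \cdot \frac{1}{8} \cdot 12}{2} + \left(7 + 23\right) = \left(- \frac{13}{2}\right) \frac{3}{2} + 30 = - \frac{39}{4} + 30 = \frac{81}{4}$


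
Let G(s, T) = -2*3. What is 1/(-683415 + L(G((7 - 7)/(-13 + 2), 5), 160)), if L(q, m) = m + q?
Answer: -1/683261 ≈ -1.4636e-6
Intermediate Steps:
G(s, T) = -6
1/(-683415 + L(G((7 - 7)/(-13 + 2), 5), 160)) = 1/(-683415 + (160 - 6)) = 1/(-683415 + 154) = 1/(-683261) = -1/683261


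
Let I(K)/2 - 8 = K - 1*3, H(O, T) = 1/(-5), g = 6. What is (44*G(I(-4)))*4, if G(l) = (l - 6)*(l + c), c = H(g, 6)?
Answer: -6336/5 ≈ -1267.2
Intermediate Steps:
H(O, T) = -⅕
I(K) = 10 + 2*K (I(K) = 16 + 2*(K - 1*3) = 16 + 2*(K - 3) = 16 + 2*(-3 + K) = 16 + (-6 + 2*K) = 10 + 2*K)
c = -⅕ ≈ -0.20000
G(l) = (-6 + l)*(-⅕ + l) (G(l) = (l - 6)*(l - ⅕) = (-6 + l)*(-⅕ + l))
(44*G(I(-4)))*4 = (44*(6/5 + (10 + 2*(-4))² - 31*(10 + 2*(-4))/5))*4 = (44*(6/5 + (10 - 8)² - 31*(10 - 8)/5))*4 = (44*(6/5 + 2² - 31/5*2))*4 = (44*(6/5 + 4 - 62/5))*4 = (44*(-36/5))*4 = -1584/5*4 = -6336/5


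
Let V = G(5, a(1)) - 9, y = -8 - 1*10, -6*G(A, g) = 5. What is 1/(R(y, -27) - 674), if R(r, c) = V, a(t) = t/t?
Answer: -6/4103 ≈ -0.0014623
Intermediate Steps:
a(t) = 1
G(A, g) = -5/6 (G(A, g) = -1/6*5 = -5/6)
y = -18 (y = -8 - 10 = -18)
V = -59/6 (V = -5/6 - 9 = -59/6 ≈ -9.8333)
R(r, c) = -59/6
1/(R(y, -27) - 674) = 1/(-59/6 - 674) = 1/(-4103/6) = -6/4103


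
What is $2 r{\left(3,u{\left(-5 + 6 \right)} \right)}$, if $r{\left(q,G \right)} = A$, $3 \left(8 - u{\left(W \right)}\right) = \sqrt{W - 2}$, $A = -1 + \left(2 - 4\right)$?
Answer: $-6$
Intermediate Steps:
$A = -3$ ($A = -1 - 2 = -3$)
$u{\left(W \right)} = 8 - \frac{\sqrt{-2 + W}}{3}$ ($u{\left(W \right)} = 8 - \frac{\sqrt{W - 2}}{3} = 8 - \frac{\sqrt{-2 + W}}{3}$)
$r{\left(q,G \right)} = -3$
$2 r{\left(3,u{\left(-5 + 6 \right)} \right)} = 2 \left(-3\right) = -6$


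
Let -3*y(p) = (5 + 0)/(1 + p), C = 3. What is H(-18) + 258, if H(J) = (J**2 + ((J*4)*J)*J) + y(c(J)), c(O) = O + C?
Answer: -955327/42 ≈ -22746.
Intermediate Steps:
c(O) = 3 + O (c(O) = O + 3 = 3 + O)
y(p) = -5/(3*(1 + p)) (y(p) = -(5 + 0)/(3*(1 + p)) = -5/(3*(1 + p)))
H(J) = J**2 - 5/(12 + 3*J) + 4*J**3 (H(J) = (J**2 + ((J*4)*J)*J) - 5/(3 + 3*(3 + J)) = (J**2 + ((4*J)*J)*J) - 5/(3 + (9 + 3*J)) = (J**2 + (4*J**2)*J) - 5/(12 + 3*J) = (J**2 + 4*J**3) - 5/(12 + 3*J) = J**2 - 5/(12 + 3*J) + 4*J**3)
H(-18) + 258 = (-5/3 + (-18)**2*(1 + 4*(-18))*(4 - 18))/(4 - 18) + 258 = (-5/3 + 324*(1 - 72)*(-14))/(-14) + 258 = -(-5/3 + 324*(-71)*(-14))/14 + 258 = -(-5/3 + 322056)/14 + 258 = -1/14*966163/3 + 258 = -966163/42 + 258 = -955327/42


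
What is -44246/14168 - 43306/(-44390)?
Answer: -14679571/6836060 ≈ -2.1474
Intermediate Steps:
-44246/14168 - 43306/(-44390) = -44246*1/14168 - 43306*(-1/44390) = -22123/7084 + 21653/22195 = -14679571/6836060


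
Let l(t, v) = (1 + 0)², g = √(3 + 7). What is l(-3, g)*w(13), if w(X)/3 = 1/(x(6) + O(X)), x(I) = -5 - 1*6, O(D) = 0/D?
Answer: -3/11 ≈ -0.27273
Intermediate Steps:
g = √10 ≈ 3.1623
O(D) = 0
x(I) = -11 (x(I) = -5 - 6 = -11)
l(t, v) = 1 (l(t, v) = 1² = 1)
w(X) = -3/11 (w(X) = 3/(-11 + 0) = 3/(-11) = 3*(-1/11) = -3/11)
l(-3, g)*w(13) = 1*(-3/11) = -3/11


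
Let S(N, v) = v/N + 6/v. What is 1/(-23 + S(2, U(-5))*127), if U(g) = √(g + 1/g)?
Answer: -2990/4730051 + 2159*I*√130/4730051 ≈ -0.00063213 + 0.0052043*I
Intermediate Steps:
S(N, v) = 6/v + v/N
1/(-23 + S(2, U(-5))*127) = 1/(-23 + (6/(√(-5 + 1/(-5))) + √(-5 + 1/(-5))/2)*127) = 1/(-23 + (6/(√(-5 - ⅕)) + √(-5 - ⅕)*(½))*127) = 1/(-23 + (6/(√(-26/5)) + √(-26/5)*(½))*127) = 1/(-23 + (6/((I*√130/5)) + (I*√130/5)*(½))*127) = 1/(-23 + (6*(-I*√130/26) + I*√130/10)*127) = 1/(-23 + (-3*I*√130/13 + I*√130/10)*127) = 1/(-23 - 17*I*√130/130*127) = 1/(-23 - 2159*I*√130/130)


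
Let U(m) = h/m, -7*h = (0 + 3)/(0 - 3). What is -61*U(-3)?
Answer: 61/21 ≈ 2.9048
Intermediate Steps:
h = 1/7 (h = -(0 + 3)/(7*(0 - 3)) = -3/(7*(-3)) = -3*(-1)/(7*3) = -1/7*(-1) = 1/7 ≈ 0.14286)
U(m) = 1/(7*m)
-61*U(-3) = -61/(7*(-3)) = -61*(-1)/(7*3) = -61*(-1/21) = 61/21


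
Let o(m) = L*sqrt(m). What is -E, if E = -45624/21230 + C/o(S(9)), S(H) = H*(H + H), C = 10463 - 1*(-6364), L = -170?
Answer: 22812/10615 + 5609*sqrt(2)/1020 ≈ 9.9258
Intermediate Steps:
C = 16827 (C = 10463 + 6364 = 16827)
S(H) = 2*H**2 (S(H) = H*(2*H) = 2*H**2)
o(m) = -170*sqrt(m)
E = -22812/10615 - 5609*sqrt(2)/1020 (E = -45624/21230 + 16827/((-170*9*sqrt(2))) = -45624*1/21230 + 16827/((-170*9*sqrt(2))) = -22812/10615 + 16827/((-1530*sqrt(2))) = -22812/10615 + 16827*(-sqrt(2)/3060) = -22812/10615 - 5609*sqrt(2)/1020 ≈ -9.9258)
-E = -(-22812/10615 - 5609*sqrt(2)/1020) = 22812/10615 + 5609*sqrt(2)/1020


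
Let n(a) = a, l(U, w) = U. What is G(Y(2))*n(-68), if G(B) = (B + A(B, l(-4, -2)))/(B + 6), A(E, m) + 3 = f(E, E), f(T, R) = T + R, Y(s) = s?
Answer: -51/2 ≈ -25.500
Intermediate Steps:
f(T, R) = R + T
A(E, m) = -3 + 2*E (A(E, m) = -3 + (E + E) = -3 + 2*E)
G(B) = (-3 + 3*B)/(6 + B) (G(B) = (B + (-3 + 2*B))/(B + 6) = (-3 + 3*B)/(6 + B))
G(Y(2))*n(-68) = (3*(-1 + 2)/(6 + 2))*(-68) = (3*1/8)*(-68) = (3*(1/8)*1)*(-68) = (3/8)*(-68) = -51/2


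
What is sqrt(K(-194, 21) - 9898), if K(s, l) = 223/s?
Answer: I*sqrt(372564390)/194 ≈ 99.495*I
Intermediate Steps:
sqrt(K(-194, 21) - 9898) = sqrt(223/(-194) - 9898) = sqrt(223*(-1/194) - 9898) = sqrt(-223/194 - 9898) = sqrt(-1920435/194) = I*sqrt(372564390)/194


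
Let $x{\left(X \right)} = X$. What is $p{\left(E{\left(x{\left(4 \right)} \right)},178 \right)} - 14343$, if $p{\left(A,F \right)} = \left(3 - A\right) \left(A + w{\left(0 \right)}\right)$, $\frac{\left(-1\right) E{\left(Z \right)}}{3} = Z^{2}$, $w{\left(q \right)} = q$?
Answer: $-16791$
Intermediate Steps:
$E{\left(Z \right)} = - 3 Z^{2}$
$p{\left(A,F \right)} = A \left(3 - A\right)$ ($p{\left(A,F \right)} = \left(3 - A\right) \left(A + 0\right) = \left(3 - A\right) A = A \left(3 - A\right)$)
$p{\left(E{\left(x{\left(4 \right)} \right)},178 \right)} - 14343 = - 3 \cdot 4^{2} \left(3 - - 3 \cdot 4^{2}\right) - 14343 = \left(-3\right) 16 \left(3 - \left(-3\right) 16\right) - 14343 = - 48 \left(3 - -48\right) - 14343 = - 48 \left(3 + 48\right) - 14343 = \left(-48\right) 51 - 14343 = -2448 - 14343 = -16791$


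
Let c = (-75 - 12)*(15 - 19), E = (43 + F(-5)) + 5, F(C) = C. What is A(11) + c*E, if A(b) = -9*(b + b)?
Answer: 14766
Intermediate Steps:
A(b) = -18*b
E = 43 (E = (43 - 5) + 5 = 38 + 5 = 43)
c = 348 (c = -87*(-4) = 348)
A(11) + c*E = -18*11 + 348*43 = -198 + 14964 = 14766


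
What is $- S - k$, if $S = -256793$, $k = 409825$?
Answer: $-153032$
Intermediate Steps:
$- S - k = \left(-1\right) \left(-256793\right) - 409825 = 256793 - 409825 = -153032$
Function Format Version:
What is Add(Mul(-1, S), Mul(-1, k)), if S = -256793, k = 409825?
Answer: -153032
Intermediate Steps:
Add(Mul(-1, S), Mul(-1, k)) = Add(Mul(-1, -256793), Mul(-1, 409825)) = Add(256793, -409825) = -153032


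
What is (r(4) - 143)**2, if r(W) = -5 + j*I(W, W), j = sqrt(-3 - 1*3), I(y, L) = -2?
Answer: 21880 + 592*I*sqrt(6) ≈ 21880.0 + 1450.1*I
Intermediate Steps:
j = I*sqrt(6) (j = sqrt(-3 - 3) = sqrt(-6) = I*sqrt(6) ≈ 2.4495*I)
r(W) = -5 - 2*I*sqrt(6) (r(W) = -5 + (I*sqrt(6))*(-2) = -5 - 2*I*sqrt(6))
(r(4) - 143)**2 = ((-5 - 2*I*sqrt(6)) - 143)**2 = (-148 - 2*I*sqrt(6))**2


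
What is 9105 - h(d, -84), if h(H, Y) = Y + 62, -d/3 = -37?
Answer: 9127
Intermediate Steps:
d = 111 (d = -3*(-37) = 111)
h(H, Y) = 62 + Y
9105 - h(d, -84) = 9105 - (62 - 84) = 9105 - 1*(-22) = 9105 + 22 = 9127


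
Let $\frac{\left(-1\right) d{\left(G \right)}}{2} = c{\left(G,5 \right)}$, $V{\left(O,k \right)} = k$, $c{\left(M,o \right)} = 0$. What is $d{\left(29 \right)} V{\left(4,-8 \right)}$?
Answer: $0$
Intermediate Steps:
$d{\left(G \right)} = 0$ ($d{\left(G \right)} = \left(-2\right) 0 = 0$)
$d{\left(29 \right)} V{\left(4,-8 \right)} = 0 \left(-8\right) = 0$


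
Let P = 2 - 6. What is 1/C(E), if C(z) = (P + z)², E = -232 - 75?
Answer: 1/96721 ≈ 1.0339e-5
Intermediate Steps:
P = -4
E = -307
C(z) = (-4 + z)²
1/C(E) = 1/((-4 - 307)²) = 1/((-311)²) = 1/96721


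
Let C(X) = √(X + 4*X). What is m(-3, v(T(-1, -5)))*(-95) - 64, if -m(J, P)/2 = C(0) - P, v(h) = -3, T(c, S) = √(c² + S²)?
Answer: 506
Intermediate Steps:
C(X) = √5*√X (C(X) = √(5*X) = √5*√X)
T(c, S) = √(S² + c²)
m(J, P) = 2*P (m(J, P) = -2*(√5*√0 - P) = -2*(√5*0 - P) = -2*(0 - P) = -(-2)*P = 2*P)
m(-3, v(T(-1, -5)))*(-95) - 64 = (2*(-3))*(-95) - 64 = -6*(-95) - 64 = 570 - 64 = 506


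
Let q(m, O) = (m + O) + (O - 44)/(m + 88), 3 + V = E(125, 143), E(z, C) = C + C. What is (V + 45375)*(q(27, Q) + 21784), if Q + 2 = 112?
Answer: 115102950498/115 ≈ 1.0009e+9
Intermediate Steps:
E(z, C) = 2*C
V = 283 (V = -3 + 2*143 = -3 + 286 = 283)
Q = 110 (Q = -2 + 112 = 110)
q(m, O) = O + m + (-44 + O)/(88 + m) (q(m, O) = (O + m) + (-44 + O)/(88 + m) = O + m + (-44 + O)/(88 + m))
(V + 45375)*(q(27, Q) + 21784) = (283 + 45375)*((-44 + 27² + 88*27 + 89*110 + 110*27)/(88 + 27) + 21784) = 45658*((-44 + 729 + 2376 + 9790 + 2970)/115 + 21784) = 45658*((1/115)*15821 + 21784) = 45658*(15821/115 + 21784) = 45658*(2520981/115) = 115102950498/115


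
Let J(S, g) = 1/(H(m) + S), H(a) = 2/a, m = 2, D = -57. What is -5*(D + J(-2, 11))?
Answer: 290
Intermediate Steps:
J(S, g) = 1/(1 + S) (J(S, g) = 1/(2/2 + S) = 1/(2*(1/2) + S) = 1/(1 + S))
-5*(D + J(-2, 11)) = -5*(-57 + 1/(1 - 2)) = -5*(-57 + 1/(-1)) = -5*(-57 - 1) = -5*(-58) = 290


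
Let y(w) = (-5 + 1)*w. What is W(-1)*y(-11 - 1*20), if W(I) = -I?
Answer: 124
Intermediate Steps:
y(w) = -4*w
W(-1)*y(-11 - 1*20) = (-1*(-1))*(-4*(-11 - 1*20)) = 1*(-4*(-11 - 20)) = 1*(-4*(-31)) = 1*124 = 124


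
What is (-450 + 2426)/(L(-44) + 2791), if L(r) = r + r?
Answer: 1976/2703 ≈ 0.73104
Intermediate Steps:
L(r) = 2*r
(-450 + 2426)/(L(-44) + 2791) = (-450 + 2426)/(2*(-44) + 2791) = 1976/(-88 + 2791) = 1976/2703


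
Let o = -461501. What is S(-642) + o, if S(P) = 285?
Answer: -461216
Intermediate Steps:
S(-642) + o = 285 - 461501 = -461216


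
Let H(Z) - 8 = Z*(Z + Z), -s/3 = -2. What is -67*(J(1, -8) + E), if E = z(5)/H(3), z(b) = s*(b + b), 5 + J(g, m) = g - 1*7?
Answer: 7571/13 ≈ 582.38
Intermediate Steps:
s = 6 (s = -3*(-2) = 6)
J(g, m) = -12 + g (J(g, m) = -5 + (g - 1*7) = -5 + (g - 7) = -5 + (-7 + g) = -12 + g)
H(Z) = 8 + 2*Z² (H(Z) = 8 + Z*(Z + Z) = 8 + Z*(2*Z) = 8 + 2*Z²)
z(b) = 12*b (z(b) = 6*(b + b) = 6*(2*b) = 12*b)
E = 30/13 (E = (12*5)/(8 + 2*3²) = 60/(8 + 2*9) = 60/(8 + 18) = 60/26 = 60*(1/26) = 30/13 ≈ 2.3077)
-67*(J(1, -8) + E) = -67*((-12 + 1) + 30/13) = -67*(-11 + 30/13) = -67*(-113/13) = 7571/13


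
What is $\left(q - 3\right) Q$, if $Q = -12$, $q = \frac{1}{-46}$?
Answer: $\frac{834}{23} \approx 36.261$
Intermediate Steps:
$q = - \frac{1}{46} \approx -0.021739$
$\left(q - 3\right) Q = \left(- \frac{1}{46} - 3\right) \left(-12\right) = \left(- \frac{139}{46}\right) \left(-12\right) = \frac{834}{23}$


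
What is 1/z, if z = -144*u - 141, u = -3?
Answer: 1/291 ≈ 0.0034364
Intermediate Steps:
z = 291 (z = -144*(-3) - 141 = 432 - 141 = 291)
1/z = 1/291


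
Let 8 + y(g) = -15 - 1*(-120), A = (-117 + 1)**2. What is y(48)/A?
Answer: 97/13456 ≈ 0.0072087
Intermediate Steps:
A = 13456 (A = (-116)**2 = 13456)
y(g) = 97 (y(g) = -8 + (-15 - 1*(-120)) = -8 + (-15 + 120) = -8 + 105 = 97)
y(48)/A = 97/13456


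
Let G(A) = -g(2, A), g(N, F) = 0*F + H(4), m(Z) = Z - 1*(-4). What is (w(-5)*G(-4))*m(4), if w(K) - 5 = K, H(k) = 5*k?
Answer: 0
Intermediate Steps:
m(Z) = 4 + Z (m(Z) = Z + 4 = 4 + Z)
w(K) = 5 + K
g(N, F) = 20 (g(N, F) = 0*F + 5*4 = 0 + 20 = 20)
G(A) = -20 (G(A) = -1*20 = -20)
(w(-5)*G(-4))*m(4) = ((5 - 5)*(-20))*(4 + 4) = (0*(-20))*8 = 0*8 = 0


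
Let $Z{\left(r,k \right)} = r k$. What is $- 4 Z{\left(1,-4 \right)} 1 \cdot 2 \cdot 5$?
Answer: $160$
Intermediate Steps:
$Z{\left(r,k \right)} = k r$
$- 4 Z{\left(1,-4 \right)} 1 \cdot 2 \cdot 5 = - 4 \left(\left(-4\right) 1\right) 1 \cdot 2 \cdot 5 = \left(-4\right) \left(-4\right) 1 \cdot 10 = 16 \cdot 1 \cdot 10 = 16 \cdot 10 = 160$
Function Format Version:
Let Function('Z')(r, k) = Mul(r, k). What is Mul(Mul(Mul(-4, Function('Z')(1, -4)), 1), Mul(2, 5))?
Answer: 160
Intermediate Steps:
Function('Z')(r, k) = Mul(k, r)
Mul(Mul(Mul(-4, Function('Z')(1, -4)), 1), Mul(2, 5)) = Mul(Mul(Mul(-4, Mul(-4, 1)), 1), Mul(2, 5)) = Mul(Mul(Mul(-4, -4), 1), 10) = Mul(Mul(16, 1), 10) = Mul(16, 10) = 160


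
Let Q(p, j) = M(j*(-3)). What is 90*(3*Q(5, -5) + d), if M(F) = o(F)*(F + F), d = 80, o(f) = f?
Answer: 128700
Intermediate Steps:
M(F) = 2*F**2 (M(F) = F*(F + F) = F*(2*F) = 2*F**2)
Q(p, j) = 18*j**2 (Q(p, j) = 2*(j*(-3))**2 = 2*(-3*j)**2 = 2*(9*j**2) = 18*j**2)
90*(3*Q(5, -5) + d) = 90*(3*(18*(-5)**2) + 80) = 90*(3*(18*25) + 80) = 90*(3*450 + 80) = 90*(1350 + 80) = 90*1430 = 128700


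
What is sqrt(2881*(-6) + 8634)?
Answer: 2*I*sqrt(2163) ≈ 93.016*I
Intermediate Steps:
sqrt(2881*(-6) + 8634) = sqrt(-17286 + 8634) = sqrt(-8652) = 2*I*sqrt(2163)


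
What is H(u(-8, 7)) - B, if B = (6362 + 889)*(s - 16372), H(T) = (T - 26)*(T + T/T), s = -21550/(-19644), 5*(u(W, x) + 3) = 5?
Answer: 388641628425/3274 ≈ 1.1871e+8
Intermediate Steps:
u(W, x) = -2 (u(W, x) = -3 + (⅕)*5 = -3 + 1 = -2)
s = 10775/9822 (s = -21550*(-1/19644) = 10775/9822 ≈ 1.0970)
H(T) = (1 + T)*(-26 + T) (H(T) = (-26 + T)*(T + 1) = (-26 + T)*(1 + T) = (1 + T)*(-26 + T))
B = -388641536753/3274 (B = (6362 + 889)*(10775/9822 - 16372) = 7251*(-160795009/9822) = -388641536753/3274 ≈ -1.1871e+8)
H(u(-8, 7)) - B = (-26 + (-2)² - 25*(-2)) - 1*(-388641536753/3274) = (-26 + 4 + 50) + 388641536753/3274 = 28 + 388641536753/3274 = 388641628425/3274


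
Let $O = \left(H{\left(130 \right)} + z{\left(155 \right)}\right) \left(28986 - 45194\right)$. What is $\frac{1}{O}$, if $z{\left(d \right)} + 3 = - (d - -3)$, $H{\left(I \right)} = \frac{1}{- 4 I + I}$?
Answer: $\frac{195}{508858264} \approx 3.8321 \cdot 10^{-7}$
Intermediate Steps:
$H{\left(I \right)} = - \frac{1}{3 I}$ ($H{\left(I \right)} = \frac{1}{\left(-3\right) I} = - \frac{1}{3 I}$)
$z{\left(d \right)} = -6 - d$ ($z{\left(d \right)} = -3 - \left(d - -3\right) = -3 - \left(d + 3\right) = -3 - \left(3 + d\right) = -6 - d$)
$O = \frac{508858264}{195}$ ($O = \left(- \frac{1}{3 \cdot 130} - 161\right) \left(28986 - 45194\right) = \left(\left(- \frac{1}{3}\right) \frac{1}{130} - 161\right) \left(-16208\right) = \left(- \frac{1}{390} - 161\right) \left(-16208\right) = \left(- \frac{62791}{390}\right) \left(-16208\right) = \frac{508858264}{195} \approx 2.6095 \cdot 10^{6}$)
$\frac{1}{O} = \frac{1}{\frac{508858264}{195}} = \frac{195}{508858264}$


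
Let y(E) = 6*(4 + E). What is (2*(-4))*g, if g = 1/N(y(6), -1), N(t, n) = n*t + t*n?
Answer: 1/15 ≈ 0.066667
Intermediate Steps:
y(E) = 24 + 6*E
N(t, n) = 2*n*t (N(t, n) = n*t + n*t = 2*n*t)
g = -1/120 (g = 1/(2*(-1)*(24 + 6*6)) = 1/(2*(-1)*(24 + 36)) = 1/(2*(-1)*60) = 1/(-120) = -1/120 ≈ -0.0083333)
(2*(-4))*g = (2*(-4))*(-1/120) = -8*(-1/120) = 1/15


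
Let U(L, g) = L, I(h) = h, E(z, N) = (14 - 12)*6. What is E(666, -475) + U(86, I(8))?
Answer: 98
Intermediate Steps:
E(z, N) = 12 (E(z, N) = 2*6 = 12)
E(666, -475) + U(86, I(8)) = 12 + 86 = 98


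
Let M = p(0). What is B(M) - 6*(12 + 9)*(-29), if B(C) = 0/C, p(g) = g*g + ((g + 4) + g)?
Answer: 3654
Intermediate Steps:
p(g) = 4 + g**2 + 2*g (p(g) = g**2 + ((4 + g) + g) = g**2 + (4 + 2*g) = 4 + g**2 + 2*g)
M = 4 (M = 4 + 0**2 + 2*0 = 4 + 0 + 0 = 4)
B(C) = 0
B(M) - 6*(12 + 9)*(-29) = 0 - 6*(12 + 9)*(-29) = 0 - 6*21*(-29) = 0 - 126*(-29) = 0 + 3654 = 3654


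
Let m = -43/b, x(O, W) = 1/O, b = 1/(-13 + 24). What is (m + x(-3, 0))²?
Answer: 2016400/9 ≈ 2.2404e+5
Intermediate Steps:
b = 1/11 ≈ 0.090909
m = -473 (m = -43/1/11 = -43*11 = -473)
(m + x(-3, 0))² = (-473 + 1/(-3))² = (-473 - ⅓)² = (-1420/3)² = 2016400/9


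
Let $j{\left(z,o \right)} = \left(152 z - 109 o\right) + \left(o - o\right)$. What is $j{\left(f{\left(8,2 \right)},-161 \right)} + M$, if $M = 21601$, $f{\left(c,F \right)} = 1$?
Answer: $39302$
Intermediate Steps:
$j{\left(z,o \right)} = - 109 o + 152 z$ ($j{\left(z,o \right)} = \left(- 109 o + 152 z\right) + 0 = - 109 o + 152 z$)
$j{\left(f{\left(8,2 \right)},-161 \right)} + M = \left(\left(-109\right) \left(-161\right) + 152 \cdot 1\right) + 21601 = \left(17549 + 152\right) + 21601 = 17701 + 21601 = 39302$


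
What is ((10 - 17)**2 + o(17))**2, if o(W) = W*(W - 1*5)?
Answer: 64009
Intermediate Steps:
o(W) = W*(-5 + W) (o(W) = W*(W - 5) = W*(-5 + W))
((10 - 17)**2 + o(17))**2 = ((10 - 17)**2 + 17*(-5 + 17))**2 = ((-7)**2 + 17*12)**2 = (49 + 204)**2 = 253**2 = 64009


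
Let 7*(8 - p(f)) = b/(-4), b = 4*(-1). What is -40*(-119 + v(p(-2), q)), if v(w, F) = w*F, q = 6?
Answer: 20120/7 ≈ 2874.3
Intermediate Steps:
b = -4
p(f) = 55/7 (p(f) = 8 - (-4)/(7*(-4)) = 8 - (-4)*(-1)/(7*4) = 8 - ⅐*1 = 8 - ⅐ = 55/7)
v(w, F) = F*w
-40*(-119 + v(p(-2), q)) = -40*(-119 + 6*(55/7)) = -40*(-119 + 330/7) = -40*(-503/7) = 20120/7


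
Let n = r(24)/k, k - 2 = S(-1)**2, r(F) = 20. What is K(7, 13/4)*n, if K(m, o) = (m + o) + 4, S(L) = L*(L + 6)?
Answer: 95/9 ≈ 10.556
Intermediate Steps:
S(L) = L*(6 + L)
k = 27 (k = 2 + (-(6 - 1))**2 = 2 + (-1*5)**2 = 2 + (-5)**2 = 2 + 25 = 27)
K(m, o) = 4 + m + o
n = 20/27 ≈ 0.74074
K(7, 13/4)*n = (4 + 7 + 13/4)*(20/27) = (57/4)*(20/27) = 95/9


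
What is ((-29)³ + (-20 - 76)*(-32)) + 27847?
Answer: 6530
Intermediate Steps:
((-29)³ + (-20 - 76)*(-32)) + 27847 = (-24389 - 96*(-32)) + 27847 = (-24389 + 3072) + 27847 = -21317 + 27847 = 6530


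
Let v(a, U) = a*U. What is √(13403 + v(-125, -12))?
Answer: √14903 ≈ 122.08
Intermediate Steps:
v(a, U) = U*a
√(13403 + v(-125, -12)) = √(13403 - 12*(-125)) = √(13403 + 1500) = √14903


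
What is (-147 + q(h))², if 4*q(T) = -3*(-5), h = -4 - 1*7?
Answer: 328329/16 ≈ 20521.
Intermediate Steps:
h = -11 (h = -4 - 7 = -11)
q(T) = 15/4 (q(T) = (-3*(-5))/4 = (¼)*15 = 15/4)
(-147 + q(h))² = (-147 + 15/4)² = (-573/4)² = 328329/16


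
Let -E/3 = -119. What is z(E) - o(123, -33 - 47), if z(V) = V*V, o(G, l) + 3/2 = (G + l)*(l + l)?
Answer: 268661/2 ≈ 1.3433e+5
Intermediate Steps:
o(G, l) = -3/2 + 2*l*(G + l) (o(G, l) = -3/2 + (G + l)*(l + l) = -3/2 + (G + l)*(2*l) = -3/2 + 2*l*(G + l))
E = 357 (E = -3*(-119) = 357)
z(V) = V²
z(E) - o(123, -33 - 47) = 357² - (-3/2 + 2*(-33 - 47)² + 2*123*(-33 - 47)) = 127449 - (-3/2 + 2*(-80)² + 2*123*(-80)) = 127449 - (-3/2 + 2*6400 - 19680) = 127449 - (-3/2 + 12800 - 19680) = 127449 - 1*(-13763/2) = 127449 + 13763/2 = 268661/2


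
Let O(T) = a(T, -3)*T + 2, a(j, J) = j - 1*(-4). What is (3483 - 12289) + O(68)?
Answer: -3908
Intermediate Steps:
a(j, J) = 4 + j (a(j, J) = j + 4 = 4 + j)
O(T) = 2 + T*(4 + T) (O(T) = (4 + T)*T + 2 = T*(4 + T) + 2 = 2 + T*(4 + T))
(3483 - 12289) + O(68) = (3483 - 12289) + (2 + 68*(4 + 68)) = -8806 + (2 + 68*72) = -8806 + (2 + 4896) = -8806 + 4898 = -3908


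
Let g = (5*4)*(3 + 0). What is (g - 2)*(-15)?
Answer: -870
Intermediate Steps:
g = 60 (g = 20*3 = 60)
(g - 2)*(-15) = (60 - 2)*(-15) = 58*(-15) = -870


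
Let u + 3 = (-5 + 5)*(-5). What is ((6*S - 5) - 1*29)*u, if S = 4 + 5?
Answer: -60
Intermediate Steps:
u = -3 (u = -3 + (-5 + 5)*(-5) = -3 + 0*(-5) = -3 + 0 = -3)
S = 9
((6*S - 5) - 1*29)*u = ((6*9 - 5) - 1*29)*(-3) = ((54 - 5) - 29)*(-3) = (49 - 29)*(-3) = 20*(-3) = -60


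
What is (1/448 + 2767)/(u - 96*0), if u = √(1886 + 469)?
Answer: 1239617*√2355/1055040 ≈ 57.018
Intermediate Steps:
u = √2355 ≈ 48.528
(1/448 + 2767)/(u - 96*0) = (1/448 + 2767)/(√2355 - 96*0) = (1/448 + 2767)/(√2355 + 0) = 1239617/(448*(√2355)) = 1239617*(√2355/2355)/448 = 1239617*√2355/1055040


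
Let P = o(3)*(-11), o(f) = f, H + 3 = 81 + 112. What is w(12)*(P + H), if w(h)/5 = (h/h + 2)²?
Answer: 7065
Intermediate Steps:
H = 190 (H = -3 + (81 + 112) = -3 + 193 = 190)
P = -33 (P = 3*(-11) = -33)
w(h) = 45 (w(h) = 5*(h/h + 2)² = 5*(1 + 2)² = 5*3² = 5*9 = 45)
w(12)*(P + H) = 45*(-33 + 190) = 45*157 = 7065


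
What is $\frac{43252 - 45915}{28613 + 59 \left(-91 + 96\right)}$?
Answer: $- \frac{2663}{28908} \approx -0.09212$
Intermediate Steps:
$\frac{43252 - 45915}{28613 + 59 \left(-91 + 96\right)} = - \frac{2663}{28613 + 59 \cdot 5} = - \frac{2663}{28613 + 295} = - \frac{2663}{28908}$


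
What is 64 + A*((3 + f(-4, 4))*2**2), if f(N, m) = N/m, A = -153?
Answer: -1160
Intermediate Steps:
64 + A*((3 + f(-4, 4))*2**2) = 64 - 153*(3 - 4/4)*2**2 = 64 - 153*(3 - 4*1/4)*4 = 64 - 153*(3 - 1)*4 = 64 - 306*4 = 64 - 153*8 = 64 - 1224 = -1160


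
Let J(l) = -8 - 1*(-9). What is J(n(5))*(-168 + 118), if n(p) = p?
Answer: -50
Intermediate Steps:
J(l) = 1 (J(l) = -8 + 9 = 1)
J(n(5))*(-168 + 118) = 1*(-168 + 118) = 1*(-50) = -50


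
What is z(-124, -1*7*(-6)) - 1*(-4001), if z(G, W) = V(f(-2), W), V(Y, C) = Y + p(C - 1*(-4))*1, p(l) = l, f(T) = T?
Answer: 4045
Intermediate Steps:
V(Y, C) = 4 + C + Y (V(Y, C) = Y + (C - 1*(-4))*1 = Y + (C + 4)*1 = Y + (4 + C)*1 = Y + (4 + C) = 4 + C + Y)
z(G, W) = 2 + W (z(G, W) = 4 + W - 2 = 2 + W)
z(-124, -1*7*(-6)) - 1*(-4001) = (2 - 1*7*(-6)) - 1*(-4001) = (2 - 7*(-6)) + 4001 = (2 + 42) + 4001 = 44 + 4001 = 4045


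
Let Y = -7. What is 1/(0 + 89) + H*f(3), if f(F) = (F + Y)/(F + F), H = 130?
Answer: -23137/267 ≈ -86.655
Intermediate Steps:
f(F) = (-7 + F)/(2*F) (f(F) = (F - 7)/(F + F) = (-7 + F)/((2*F)) = (-7 + F)*(1/(2*F)) = (-7 + F)/(2*F))
1/(0 + 89) + H*f(3) = 1/(0 + 89) + 130*((½)*(-7 + 3)/3) = 1/89 + 130*((½)*(⅓)*(-4)) = 1/89 + 130*(-⅔) = 1/89 - 260/3 = -23137/267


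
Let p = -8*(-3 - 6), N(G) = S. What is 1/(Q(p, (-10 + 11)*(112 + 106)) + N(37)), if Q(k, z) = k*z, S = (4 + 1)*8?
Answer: 1/15736 ≈ 6.3549e-5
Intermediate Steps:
S = 40 (S = 5*8 = 40)
N(G) = 40
p = 72 (p = -8*(-9) = 72)
1/(Q(p, (-10 + 11)*(112 + 106)) + N(37)) = 1/(72*((-10 + 11)*(112 + 106)) + 40) = 1/(72*(1*218) + 40) = 1/(72*218 + 40) = 1/(15696 + 40) = 1/15736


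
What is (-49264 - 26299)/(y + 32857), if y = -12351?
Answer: -75563/20506 ≈ -3.6849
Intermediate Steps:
(-49264 - 26299)/(y + 32857) = (-49264 - 26299)/(-12351 + 32857) = -75563/20506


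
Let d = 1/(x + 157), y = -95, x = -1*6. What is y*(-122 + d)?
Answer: 1749995/151 ≈ 11589.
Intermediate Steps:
x = -6
d = 1/151 (d = 1/(-6 + 157) = 1/151 ≈ 0.0066225)
y*(-122 + d) = -95*(-122 + 1/151) = -95*(-18421/151) = 1749995/151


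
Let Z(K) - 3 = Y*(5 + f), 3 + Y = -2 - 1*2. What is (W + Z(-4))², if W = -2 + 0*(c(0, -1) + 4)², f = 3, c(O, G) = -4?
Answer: 3025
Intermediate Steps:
Y = -7 (Y = -3 + (-2 - 1*2) = -3 + (-2 - 2) = -3 - 4 = -7)
Z(K) = -53 (Z(K) = 3 - 7*(5 + 3) = 3 - 7*8 = 3 - 56 = -53)
W = -2 (W = -2 + 0*(-4 + 4)² = -2 + 0*0² = -2 + 0*0 = -2 + 0 = -2)
(W + Z(-4))² = (-2 - 53)² = (-55)² = 3025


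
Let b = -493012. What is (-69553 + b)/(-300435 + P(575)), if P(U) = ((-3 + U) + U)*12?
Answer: 562565/286671 ≈ 1.9624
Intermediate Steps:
P(U) = -36 + 24*U (P(U) = (-3 + 2*U)*12 = -36 + 24*U)
(-69553 + b)/(-300435 + P(575)) = (-69553 - 493012)/(-300435 + (-36 + 24*575)) = -562565/(-300435 + (-36 + 13800)) = -562565/(-300435 + 13764) = -562565/(-286671) = -562565*(-1/286671) = 562565/286671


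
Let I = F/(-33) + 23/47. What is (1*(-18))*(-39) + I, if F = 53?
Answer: 1087070/1551 ≈ 700.88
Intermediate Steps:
I = -1732/1551 (I = 53/(-33) + 23/47 = 53*(-1/33) + 23*(1/47) = -53/33 + 23/47 = -1732/1551 ≈ -1.1167)
(1*(-18))*(-39) + I = (1*(-18))*(-39) - 1732/1551 = -18*(-39) - 1732/1551 = 702 - 1732/1551 = 1087070/1551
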